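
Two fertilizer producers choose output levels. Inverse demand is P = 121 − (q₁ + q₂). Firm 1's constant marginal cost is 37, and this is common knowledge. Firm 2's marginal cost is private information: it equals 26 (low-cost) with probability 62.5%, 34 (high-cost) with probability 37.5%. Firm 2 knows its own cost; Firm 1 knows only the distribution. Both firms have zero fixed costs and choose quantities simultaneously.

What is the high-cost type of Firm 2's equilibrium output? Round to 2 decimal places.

30.83

Type-c best response for Firm 2: q₂(c) = (121 − c)/2 − q₁/2.
Firm 1 maximizes expected profit; its first-order condition is 121 − 2q₁ − E[q₂] − 37 = 0.
Substituting E[q₂] and solving: E[c₂] = 29, so q₁ = (121 − 2·37 + 29)/3 = 25.3333.
q₂(high-cost) = (121 − 34 − 25.3333)/2 = 30.8333.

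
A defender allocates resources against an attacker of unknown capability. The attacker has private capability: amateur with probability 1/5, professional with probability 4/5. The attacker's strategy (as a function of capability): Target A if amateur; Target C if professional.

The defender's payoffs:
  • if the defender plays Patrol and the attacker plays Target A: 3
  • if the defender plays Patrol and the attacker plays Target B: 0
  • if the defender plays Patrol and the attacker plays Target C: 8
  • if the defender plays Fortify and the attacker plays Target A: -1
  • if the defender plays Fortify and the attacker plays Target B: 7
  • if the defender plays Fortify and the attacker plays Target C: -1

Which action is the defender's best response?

E[Patrol] = 1/5·(3) + 4/5·(8) = 7
E[Fortify] = 1/5·(-1) + 4/5·(-1) = -1
Best response: Patrol (7 is the largest).

Patrol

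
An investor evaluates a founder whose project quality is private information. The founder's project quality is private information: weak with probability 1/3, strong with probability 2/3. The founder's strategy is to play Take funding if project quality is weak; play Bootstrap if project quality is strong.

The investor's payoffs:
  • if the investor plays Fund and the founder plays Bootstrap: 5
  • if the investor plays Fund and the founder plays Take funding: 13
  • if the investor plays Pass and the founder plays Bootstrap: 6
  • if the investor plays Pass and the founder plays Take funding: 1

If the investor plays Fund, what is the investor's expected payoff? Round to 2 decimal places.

7.67

E[Fund] = 1/3·13 + 2/3·5 = 13/3 + 10/3 = 23/3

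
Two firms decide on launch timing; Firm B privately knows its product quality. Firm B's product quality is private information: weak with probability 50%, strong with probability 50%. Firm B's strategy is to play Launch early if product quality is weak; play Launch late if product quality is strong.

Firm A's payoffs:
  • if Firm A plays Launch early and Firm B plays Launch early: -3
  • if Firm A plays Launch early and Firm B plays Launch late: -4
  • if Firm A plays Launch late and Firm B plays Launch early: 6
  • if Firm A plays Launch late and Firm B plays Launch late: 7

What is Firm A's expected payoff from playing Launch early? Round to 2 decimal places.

-3.50

Take the expectation over Firm B's product quality, weighting each type's action by its prior probability.
E[Launch early] = 0.5·(-3) + 0.5·(-4) = (-1.5) + (-2) = -3.5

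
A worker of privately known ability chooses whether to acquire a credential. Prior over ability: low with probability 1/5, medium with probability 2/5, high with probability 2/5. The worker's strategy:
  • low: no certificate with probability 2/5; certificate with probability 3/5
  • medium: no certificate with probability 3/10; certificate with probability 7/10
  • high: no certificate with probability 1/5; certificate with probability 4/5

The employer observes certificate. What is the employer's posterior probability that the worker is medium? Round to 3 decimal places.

P(certificate) = (1/5)·(3/5) + (2/5)·(7/10) + (2/5)·(4/5) = 18/25
P(medium | certificate) = ((2/5)·(7/10)) / (18/25) = (7/25) / (18/25) = 7/18

0.389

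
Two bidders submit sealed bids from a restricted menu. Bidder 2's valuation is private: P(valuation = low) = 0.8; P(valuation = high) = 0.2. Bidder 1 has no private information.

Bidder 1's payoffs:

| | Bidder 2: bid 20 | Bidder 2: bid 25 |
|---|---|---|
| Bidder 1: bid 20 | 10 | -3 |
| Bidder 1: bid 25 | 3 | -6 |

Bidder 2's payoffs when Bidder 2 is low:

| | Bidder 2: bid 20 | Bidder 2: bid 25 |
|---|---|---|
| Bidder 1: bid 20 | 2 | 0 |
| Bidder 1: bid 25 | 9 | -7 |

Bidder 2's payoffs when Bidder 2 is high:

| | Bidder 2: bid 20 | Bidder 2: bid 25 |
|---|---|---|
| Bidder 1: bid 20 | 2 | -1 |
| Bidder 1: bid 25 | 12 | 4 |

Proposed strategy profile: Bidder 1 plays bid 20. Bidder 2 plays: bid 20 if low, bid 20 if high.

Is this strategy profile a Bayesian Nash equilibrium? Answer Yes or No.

Bidder 1 plays bid 20: E[bid 20] = 0.8·(10) + 0.2·(10) = 10; E[bid 25] = 3. Best-responding. ✓
Bidder 2 (valuation low), facing bid 20: bid 20 gives 2, bid 25 gives 0. Proposed bid 20 is best. ✓
Bidder 2 (valuation high), facing bid 20: bid 20 gives 2, bid 25 gives -1. Proposed bid 20 is best. ✓

Yes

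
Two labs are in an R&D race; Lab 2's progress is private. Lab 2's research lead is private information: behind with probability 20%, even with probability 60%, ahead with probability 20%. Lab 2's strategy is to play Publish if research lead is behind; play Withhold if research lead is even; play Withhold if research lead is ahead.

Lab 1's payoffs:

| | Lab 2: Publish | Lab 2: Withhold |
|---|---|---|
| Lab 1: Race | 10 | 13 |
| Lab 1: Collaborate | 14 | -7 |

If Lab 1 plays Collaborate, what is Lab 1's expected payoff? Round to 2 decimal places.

E[Collaborate] = 0.2·14 + 0.6·(-7) + 0.2·(-7) = 2.8 + (-4.2) + (-1.4) = -2.8

-2.80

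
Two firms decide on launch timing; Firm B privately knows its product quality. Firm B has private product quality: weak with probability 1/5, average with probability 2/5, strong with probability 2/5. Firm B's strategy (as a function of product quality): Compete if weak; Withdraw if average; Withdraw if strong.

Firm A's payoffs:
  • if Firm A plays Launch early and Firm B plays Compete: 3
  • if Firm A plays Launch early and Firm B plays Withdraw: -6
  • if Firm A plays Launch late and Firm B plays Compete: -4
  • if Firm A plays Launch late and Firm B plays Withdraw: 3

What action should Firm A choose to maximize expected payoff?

Compute Firm A's expected payoff for each action, taking the expectation over Firm B's type.
E[Launch early] = 1/5·(3) + 2/5·(-6) + 2/5·(-6) = -21/5
E[Launch late] = 1/5·(-4) + 2/5·(3) + 2/5·(3) = 8/5
Best response: Launch late (8/5 is the largest).

Launch late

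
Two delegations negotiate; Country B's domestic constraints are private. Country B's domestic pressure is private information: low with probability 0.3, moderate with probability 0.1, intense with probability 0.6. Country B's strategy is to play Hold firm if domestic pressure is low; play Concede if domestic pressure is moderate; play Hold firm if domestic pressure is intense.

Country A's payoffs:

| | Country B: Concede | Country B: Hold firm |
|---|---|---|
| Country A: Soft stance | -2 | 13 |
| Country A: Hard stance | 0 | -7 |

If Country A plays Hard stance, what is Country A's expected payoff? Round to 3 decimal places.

-6.300

Take the expectation over Country B's domestic pressure, weighting each type's action by its prior probability.
E[Hard stance] = 0.3·(-7) + 0.1·0 + 0.6·(-7) = (-2.1) + 0 + (-4.2) = -6.3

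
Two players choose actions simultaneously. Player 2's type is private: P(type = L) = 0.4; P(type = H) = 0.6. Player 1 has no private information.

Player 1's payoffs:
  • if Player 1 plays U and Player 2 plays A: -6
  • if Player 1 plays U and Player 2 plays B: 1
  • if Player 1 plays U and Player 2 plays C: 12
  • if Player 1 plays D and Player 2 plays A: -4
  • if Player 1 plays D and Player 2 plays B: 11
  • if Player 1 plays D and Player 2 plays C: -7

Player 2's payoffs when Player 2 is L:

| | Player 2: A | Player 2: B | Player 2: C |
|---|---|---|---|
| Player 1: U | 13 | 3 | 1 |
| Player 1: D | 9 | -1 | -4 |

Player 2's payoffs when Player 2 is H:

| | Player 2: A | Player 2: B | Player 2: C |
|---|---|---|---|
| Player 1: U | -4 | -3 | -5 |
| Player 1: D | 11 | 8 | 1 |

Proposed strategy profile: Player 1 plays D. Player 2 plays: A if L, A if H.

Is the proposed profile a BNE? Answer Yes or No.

Player 1 plays D: E[D] = 0.4·(-4) + 0.6·(-4) = -4; E[U] = -6. Best-responding. ✓
Player 2 (type L), facing D: A gives 9, B gives -1, C gives -4. Proposed A is best. ✓
Player 2 (type H), facing D: A gives 11, B gives 8, C gives 1. Proposed A is best. ✓

Yes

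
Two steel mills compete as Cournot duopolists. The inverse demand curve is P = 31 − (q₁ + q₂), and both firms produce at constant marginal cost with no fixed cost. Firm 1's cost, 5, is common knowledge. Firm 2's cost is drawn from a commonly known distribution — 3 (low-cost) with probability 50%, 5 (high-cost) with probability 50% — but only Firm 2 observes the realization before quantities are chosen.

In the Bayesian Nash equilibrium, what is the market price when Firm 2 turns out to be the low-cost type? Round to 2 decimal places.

Type-c best response for Firm 2: q₂(c) = (31 − c)/2 − q₁/2.
Firm 1 maximizes expected profit; its first-order condition is 31 − 2q₁ − E[q₂] − 5 = 0.
Substituting E[q₂] and solving: E[c₂] = 4, so q₁ = (31 − 2·5 + 4)/3 = 8.33333.
q₂(low-cost) = 9.83333, so P = 31 − (8.33333 + 9.83333) = 12.8333.

12.83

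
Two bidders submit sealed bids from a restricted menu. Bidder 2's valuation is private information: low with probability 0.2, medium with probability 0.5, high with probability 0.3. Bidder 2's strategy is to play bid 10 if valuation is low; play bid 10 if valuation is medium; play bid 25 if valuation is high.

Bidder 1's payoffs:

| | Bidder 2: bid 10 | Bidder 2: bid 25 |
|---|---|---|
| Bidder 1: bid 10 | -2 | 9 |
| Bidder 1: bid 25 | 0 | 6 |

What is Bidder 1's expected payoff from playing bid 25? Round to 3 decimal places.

1.800

E[bid 25] = 0.2·0 + 0.5·0 + 0.3·6 = 0 + 0 + 1.8 = 1.8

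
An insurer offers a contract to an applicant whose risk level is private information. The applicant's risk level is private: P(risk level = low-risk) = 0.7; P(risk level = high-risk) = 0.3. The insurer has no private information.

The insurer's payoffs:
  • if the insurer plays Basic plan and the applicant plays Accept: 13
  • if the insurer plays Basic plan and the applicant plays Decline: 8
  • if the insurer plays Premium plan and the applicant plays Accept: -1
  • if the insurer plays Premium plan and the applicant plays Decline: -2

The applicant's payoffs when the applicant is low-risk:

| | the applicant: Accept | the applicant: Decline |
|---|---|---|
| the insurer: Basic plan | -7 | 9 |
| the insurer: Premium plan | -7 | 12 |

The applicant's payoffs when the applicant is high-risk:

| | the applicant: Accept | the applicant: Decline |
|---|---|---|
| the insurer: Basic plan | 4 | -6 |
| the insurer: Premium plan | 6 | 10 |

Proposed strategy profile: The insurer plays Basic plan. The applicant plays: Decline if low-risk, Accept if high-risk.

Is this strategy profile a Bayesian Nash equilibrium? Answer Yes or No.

The insurer plays Basic plan: E[Basic plan] = 0.7·(8) + 0.3·(13) = 9.5; E[Premium plan] = -1.7. Best-responding. ✓
The applicant (risk level low-risk), facing Basic plan: Accept gives -7, Decline gives 9. Proposed Decline is best. ✓
The applicant (risk level high-risk), facing Basic plan: Accept gives 4, Decline gives -6. Proposed Accept is best. ✓

Yes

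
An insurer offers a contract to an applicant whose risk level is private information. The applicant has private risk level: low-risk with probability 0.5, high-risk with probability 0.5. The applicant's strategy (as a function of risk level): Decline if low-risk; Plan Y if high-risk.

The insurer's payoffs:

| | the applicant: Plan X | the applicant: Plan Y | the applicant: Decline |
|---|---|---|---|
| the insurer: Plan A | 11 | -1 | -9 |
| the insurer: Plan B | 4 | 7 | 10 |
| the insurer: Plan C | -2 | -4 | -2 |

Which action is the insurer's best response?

E[Plan A] = 0.5·(-9) + 0.5·(-1) = -5
E[Plan B] = 0.5·(10) + 0.5·(7) = 8.5
E[Plan C] = 0.5·(-2) + 0.5·(-4) = -3
Best response: Plan B (8.5 is the largest).

Plan B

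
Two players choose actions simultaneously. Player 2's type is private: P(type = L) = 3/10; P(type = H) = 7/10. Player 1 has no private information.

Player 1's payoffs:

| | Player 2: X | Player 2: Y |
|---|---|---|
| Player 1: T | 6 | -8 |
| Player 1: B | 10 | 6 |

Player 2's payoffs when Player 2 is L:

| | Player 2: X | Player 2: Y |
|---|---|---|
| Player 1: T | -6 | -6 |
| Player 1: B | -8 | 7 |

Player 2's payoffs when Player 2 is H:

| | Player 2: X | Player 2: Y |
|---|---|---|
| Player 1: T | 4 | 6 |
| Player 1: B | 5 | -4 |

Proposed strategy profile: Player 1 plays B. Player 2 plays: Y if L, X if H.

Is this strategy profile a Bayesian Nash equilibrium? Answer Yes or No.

Player 1 plays B: E[B] = 3/10·(6) + 7/10·(10) = 44/5; E[T] = 9/5. Best-responding. ✓
Player 2 (type L), facing B: X gives -8, Y gives 7. Proposed Y is best. ✓
Player 2 (type H), facing B: X gives 5, Y gives -4. Proposed X is best. ✓

Yes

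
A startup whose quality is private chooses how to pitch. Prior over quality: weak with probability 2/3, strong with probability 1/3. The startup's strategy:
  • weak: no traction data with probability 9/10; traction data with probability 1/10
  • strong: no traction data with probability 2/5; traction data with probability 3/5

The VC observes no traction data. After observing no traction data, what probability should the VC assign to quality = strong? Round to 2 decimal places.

0.18

P(no traction data) = (2/3)·(9/10) + (1/3)·(2/5) = 11/15
P(strong | no traction data) = ((1/3)·(2/5)) / (11/15) = (2/15) / (11/15) = 2/11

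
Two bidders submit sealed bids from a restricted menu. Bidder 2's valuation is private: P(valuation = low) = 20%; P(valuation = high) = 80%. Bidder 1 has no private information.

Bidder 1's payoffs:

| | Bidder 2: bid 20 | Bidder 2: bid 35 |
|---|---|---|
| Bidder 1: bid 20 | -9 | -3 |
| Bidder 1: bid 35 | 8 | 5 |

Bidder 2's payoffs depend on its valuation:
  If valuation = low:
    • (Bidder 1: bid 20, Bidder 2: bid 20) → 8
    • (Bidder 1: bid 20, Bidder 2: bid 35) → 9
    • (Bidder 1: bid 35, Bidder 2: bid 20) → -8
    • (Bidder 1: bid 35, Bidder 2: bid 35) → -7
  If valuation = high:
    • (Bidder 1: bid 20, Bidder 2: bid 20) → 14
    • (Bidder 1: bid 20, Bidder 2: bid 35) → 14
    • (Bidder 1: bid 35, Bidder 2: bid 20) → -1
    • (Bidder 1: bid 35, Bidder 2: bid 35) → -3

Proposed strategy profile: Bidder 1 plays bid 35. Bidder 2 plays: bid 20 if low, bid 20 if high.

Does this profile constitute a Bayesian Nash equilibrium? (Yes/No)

Bidder 1 plays bid 35: E[bid 35] = 0.2·(8) + 0.8·(8) = 8; E[bid 20] = -9. Best-responding. ✓
Bidder 2 (valuation low), facing bid 35: bid 20 gives -8, bid 35 gives -7. Proposed bid 20 is not best — profitable deviation exists. ✗
Bidder 2 (valuation high), facing bid 35: bid 20 gives -1, bid 35 gives -3. Proposed bid 20 is best. ✓

No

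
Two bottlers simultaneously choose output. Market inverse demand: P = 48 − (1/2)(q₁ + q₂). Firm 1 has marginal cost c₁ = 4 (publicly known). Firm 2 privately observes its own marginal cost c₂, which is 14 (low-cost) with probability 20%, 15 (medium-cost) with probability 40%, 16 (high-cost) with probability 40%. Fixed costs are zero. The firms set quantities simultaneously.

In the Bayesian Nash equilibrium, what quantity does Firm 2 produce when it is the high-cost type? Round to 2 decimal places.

Type-c best response for Firm 2: q₂(c) = (48 − c) − q₁/2.
Firm 1 maximizes expected profit; its first-order condition is 48 − q₁ − (1/2)E[q₂] − 4 = 0.
Substituting E[q₂] and solving: E[c₂] = 15.2, so q₁ = (48 − 2·4 + 15.2)/(3/2) = 36.8.
q₂(high-cost) = (48 − 16 − (1/2)·36.8) = 13.6.

13.60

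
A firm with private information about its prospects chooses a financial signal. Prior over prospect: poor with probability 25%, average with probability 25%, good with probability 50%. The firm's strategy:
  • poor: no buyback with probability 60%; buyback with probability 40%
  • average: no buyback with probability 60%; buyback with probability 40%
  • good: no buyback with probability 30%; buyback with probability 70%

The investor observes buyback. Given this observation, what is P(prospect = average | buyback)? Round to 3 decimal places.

P(buyback) = 0.25·0.4 + 0.25·0.4 + 0.5·0.7 = 0.55
P(average | buyback) = (0.25·0.4) / 0.55 = 0.1 / 0.55 = 0.181818

0.182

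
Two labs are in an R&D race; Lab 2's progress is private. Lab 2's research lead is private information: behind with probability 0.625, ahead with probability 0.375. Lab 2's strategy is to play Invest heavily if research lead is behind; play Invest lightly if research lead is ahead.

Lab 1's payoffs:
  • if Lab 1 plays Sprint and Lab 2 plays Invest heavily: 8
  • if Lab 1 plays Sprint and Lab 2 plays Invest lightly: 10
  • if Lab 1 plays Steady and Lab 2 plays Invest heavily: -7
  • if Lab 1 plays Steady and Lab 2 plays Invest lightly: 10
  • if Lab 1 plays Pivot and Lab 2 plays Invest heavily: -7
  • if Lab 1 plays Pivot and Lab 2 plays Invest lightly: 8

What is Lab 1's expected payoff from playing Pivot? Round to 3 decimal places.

-1.375

Take the expectation over Lab 2's research lead, weighting each type's action by its prior probability.
E[Pivot] = 0.625·(-7) + 0.375·8 = (-4.375) + 3 = -1.375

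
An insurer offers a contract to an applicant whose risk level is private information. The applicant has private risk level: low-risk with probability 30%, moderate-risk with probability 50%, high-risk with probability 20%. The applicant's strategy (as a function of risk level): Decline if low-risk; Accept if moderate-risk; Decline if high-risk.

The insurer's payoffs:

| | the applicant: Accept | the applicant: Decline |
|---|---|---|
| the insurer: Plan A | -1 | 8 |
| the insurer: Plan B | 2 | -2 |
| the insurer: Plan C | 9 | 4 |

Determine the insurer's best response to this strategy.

Compute the insurer's expected payoff for each action, taking the expectation over the applicant's type.
E[Plan A] = 0.3·(8) + 0.5·(-1) + 0.2·(8) = 3.5
E[Plan B] = 0.3·(-2) + 0.5·(2) + 0.2·(-2) = 0
E[Plan C] = 0.3·(4) + 0.5·(9) + 0.2·(4) = 6.5
Best response: Plan C (6.5 is the largest).

Plan C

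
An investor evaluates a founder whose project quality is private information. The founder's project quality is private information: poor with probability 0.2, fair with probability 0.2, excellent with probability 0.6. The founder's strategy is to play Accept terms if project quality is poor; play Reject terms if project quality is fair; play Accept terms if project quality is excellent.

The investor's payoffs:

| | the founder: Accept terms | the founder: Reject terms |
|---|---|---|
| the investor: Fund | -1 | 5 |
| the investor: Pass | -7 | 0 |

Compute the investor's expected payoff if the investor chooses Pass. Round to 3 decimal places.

-5.600

Take the expectation over the founder's project quality, weighting each type's action by its prior probability.
E[Pass] = 0.2·(-7) + 0.2·0 + 0.6·(-7) = (-1.4) + 0 + (-4.2) = -5.6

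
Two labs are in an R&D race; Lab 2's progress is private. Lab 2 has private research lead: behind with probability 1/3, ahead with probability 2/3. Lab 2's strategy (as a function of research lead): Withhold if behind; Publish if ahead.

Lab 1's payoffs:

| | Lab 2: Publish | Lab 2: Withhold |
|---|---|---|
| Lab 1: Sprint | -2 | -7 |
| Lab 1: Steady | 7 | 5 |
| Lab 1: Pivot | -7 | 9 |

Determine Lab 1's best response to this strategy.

Steady

E[Sprint] = 1/3·(-7) + 2/3·(-2) = -11/3
E[Steady] = 1/3·(5) + 2/3·(7) = 19/3
E[Pivot] = 1/3·(9) + 2/3·(-7) = -5/3
Best response: Steady (19/3 is the largest).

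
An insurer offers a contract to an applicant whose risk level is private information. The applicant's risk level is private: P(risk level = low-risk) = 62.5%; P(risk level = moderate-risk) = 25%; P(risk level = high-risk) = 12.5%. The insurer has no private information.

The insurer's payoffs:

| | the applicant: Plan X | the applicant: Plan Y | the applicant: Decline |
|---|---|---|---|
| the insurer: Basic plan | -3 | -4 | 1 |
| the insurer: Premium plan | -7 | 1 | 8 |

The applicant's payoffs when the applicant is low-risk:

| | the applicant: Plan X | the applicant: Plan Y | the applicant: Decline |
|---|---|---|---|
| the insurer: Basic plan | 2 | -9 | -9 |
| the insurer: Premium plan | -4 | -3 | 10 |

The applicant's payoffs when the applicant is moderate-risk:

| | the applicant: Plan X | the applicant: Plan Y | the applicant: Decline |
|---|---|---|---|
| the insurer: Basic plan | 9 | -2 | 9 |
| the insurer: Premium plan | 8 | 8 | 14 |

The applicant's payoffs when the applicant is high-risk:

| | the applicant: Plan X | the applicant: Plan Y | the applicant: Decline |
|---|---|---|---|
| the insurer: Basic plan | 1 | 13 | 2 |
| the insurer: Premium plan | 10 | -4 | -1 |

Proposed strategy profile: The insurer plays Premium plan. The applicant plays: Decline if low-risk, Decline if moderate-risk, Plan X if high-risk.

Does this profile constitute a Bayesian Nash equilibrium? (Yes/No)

Yes

The insurer plays Premium plan: E[Premium plan] = 0.625·(8) + 0.25·(8) + 0.125·(-7) = 6.125; E[Basic plan] = 0.5. Best-responding. ✓
The applicant (risk level low-risk), facing Premium plan: Plan X gives -4, Plan Y gives -3, Decline gives 10. Proposed Decline is best. ✓
The applicant (risk level moderate-risk), facing Premium plan: Plan X gives 8, Plan Y gives 8, Decline gives 14. Proposed Decline is best. ✓
The applicant (risk level high-risk), facing Premium plan: Plan X gives 10, Plan Y gives -4, Decline gives -1. Proposed Plan X is best. ✓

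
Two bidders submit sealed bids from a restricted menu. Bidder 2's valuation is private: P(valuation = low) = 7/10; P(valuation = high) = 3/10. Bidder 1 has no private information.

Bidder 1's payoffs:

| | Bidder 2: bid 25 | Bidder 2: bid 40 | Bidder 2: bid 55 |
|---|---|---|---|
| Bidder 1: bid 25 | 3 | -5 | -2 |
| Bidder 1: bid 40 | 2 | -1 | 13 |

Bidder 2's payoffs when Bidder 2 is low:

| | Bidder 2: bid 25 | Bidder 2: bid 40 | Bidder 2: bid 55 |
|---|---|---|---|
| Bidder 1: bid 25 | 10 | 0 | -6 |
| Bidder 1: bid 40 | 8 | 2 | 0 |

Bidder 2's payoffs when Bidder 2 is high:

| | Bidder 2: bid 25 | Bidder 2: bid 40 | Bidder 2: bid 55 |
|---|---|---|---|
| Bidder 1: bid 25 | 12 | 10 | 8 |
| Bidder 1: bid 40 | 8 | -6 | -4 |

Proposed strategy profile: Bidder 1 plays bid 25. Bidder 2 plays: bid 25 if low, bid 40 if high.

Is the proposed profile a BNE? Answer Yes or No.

A profile is a BNE iff every type of every player is best-responding given beliefs about the other side.
Bidder 1 plays bid 25: E[bid 25] = 7/10·(3) + 3/10·(-5) = 3/5; E[bid 40] = 11/10. Not best-responding. ✗
Bidder 2 (valuation low), facing bid 25: bid 25 gives 10, bid 40 gives 0, bid 55 gives -6. Proposed bid 25 is best. ✓
Bidder 2 (valuation high), facing bid 25: bid 25 gives 12, bid 40 gives 10, bid 55 gives 8. Proposed bid 40 is not best — profitable deviation exists. ✗

No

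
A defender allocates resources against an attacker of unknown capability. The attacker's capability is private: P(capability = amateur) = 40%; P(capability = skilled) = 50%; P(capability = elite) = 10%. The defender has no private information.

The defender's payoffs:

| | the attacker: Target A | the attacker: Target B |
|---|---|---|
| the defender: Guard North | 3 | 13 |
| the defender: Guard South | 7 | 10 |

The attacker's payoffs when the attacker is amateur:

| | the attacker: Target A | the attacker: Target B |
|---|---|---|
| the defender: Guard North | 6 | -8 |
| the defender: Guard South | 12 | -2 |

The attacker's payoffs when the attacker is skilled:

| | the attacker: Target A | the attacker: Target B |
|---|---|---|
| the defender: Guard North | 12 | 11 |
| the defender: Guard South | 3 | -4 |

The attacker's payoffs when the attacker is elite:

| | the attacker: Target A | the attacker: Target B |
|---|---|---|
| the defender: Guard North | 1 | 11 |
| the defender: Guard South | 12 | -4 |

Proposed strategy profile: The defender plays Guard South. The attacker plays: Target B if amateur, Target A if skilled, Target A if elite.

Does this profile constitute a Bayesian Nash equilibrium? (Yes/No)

The defender plays Guard South: E[Guard South] = 0.4·(10) + 0.5·(7) + 0.1·(7) = 8.2; E[Guard North] = 7. Best-responding. ✓
The attacker (capability amateur), facing Guard South: Target A gives 12, Target B gives -2. Proposed Target B is not best — profitable deviation exists. ✗
The attacker (capability skilled), facing Guard South: Target A gives 3, Target B gives -4. Proposed Target A is best. ✓
The attacker (capability elite), facing Guard South: Target A gives 12, Target B gives -4. Proposed Target A is best. ✓

No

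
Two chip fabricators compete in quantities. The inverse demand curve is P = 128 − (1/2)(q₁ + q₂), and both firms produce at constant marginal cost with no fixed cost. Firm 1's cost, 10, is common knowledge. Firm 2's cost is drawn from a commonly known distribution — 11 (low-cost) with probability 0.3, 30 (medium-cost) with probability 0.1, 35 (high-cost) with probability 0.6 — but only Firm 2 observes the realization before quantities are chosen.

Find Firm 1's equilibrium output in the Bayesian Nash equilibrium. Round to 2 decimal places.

Type-c best response for Firm 2: q₂(c) = (128 − c) − q₁/2.
Firm 1 maximizes expected profit; its first-order condition is 128 − q₁ − (1/2)E[q₂] − 10 = 0.
Substituting E[q₂] and solving: E[c₂] = 27.3, so q₁ = (128 − 2·10 + 27.3)/(3/2) = 90.2.

90.20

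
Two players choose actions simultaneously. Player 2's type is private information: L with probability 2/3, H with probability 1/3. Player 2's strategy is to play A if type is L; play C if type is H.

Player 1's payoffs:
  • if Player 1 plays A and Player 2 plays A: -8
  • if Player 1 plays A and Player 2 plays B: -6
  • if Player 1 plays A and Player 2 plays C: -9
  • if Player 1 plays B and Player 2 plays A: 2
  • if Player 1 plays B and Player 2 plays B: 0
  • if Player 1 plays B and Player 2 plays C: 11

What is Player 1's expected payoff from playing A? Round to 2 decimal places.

Take the expectation over Player 2's type, weighting each type's action by its prior probability.
E[A] = 2/3·(-8) + 1/3·(-9) = (-16/3) + (-3) = -25/3

-8.33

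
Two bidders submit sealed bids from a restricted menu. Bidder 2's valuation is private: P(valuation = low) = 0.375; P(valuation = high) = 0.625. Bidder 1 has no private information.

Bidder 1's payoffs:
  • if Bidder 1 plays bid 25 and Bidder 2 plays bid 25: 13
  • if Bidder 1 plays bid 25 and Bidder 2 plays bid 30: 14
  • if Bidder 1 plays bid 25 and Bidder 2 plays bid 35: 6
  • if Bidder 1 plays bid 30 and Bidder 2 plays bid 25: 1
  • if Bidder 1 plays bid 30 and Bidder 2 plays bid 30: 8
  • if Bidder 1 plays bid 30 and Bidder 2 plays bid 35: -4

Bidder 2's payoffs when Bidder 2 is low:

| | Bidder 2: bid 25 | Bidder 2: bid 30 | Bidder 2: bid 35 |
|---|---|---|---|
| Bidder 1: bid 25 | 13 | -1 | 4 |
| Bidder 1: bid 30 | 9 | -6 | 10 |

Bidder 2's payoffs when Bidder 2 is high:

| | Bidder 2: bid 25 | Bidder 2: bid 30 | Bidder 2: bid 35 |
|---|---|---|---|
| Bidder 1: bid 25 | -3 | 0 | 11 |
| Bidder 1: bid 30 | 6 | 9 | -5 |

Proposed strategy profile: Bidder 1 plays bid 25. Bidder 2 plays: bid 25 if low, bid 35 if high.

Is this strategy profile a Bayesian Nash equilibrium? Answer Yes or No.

Bidder 1 plays bid 25: E[bid 25] = 0.375·(13) + 0.625·(6) = 8.625; E[bid 30] = -2.125. Best-responding. ✓
Bidder 2 (valuation low), facing bid 25: bid 25 gives 13, bid 30 gives -1, bid 35 gives 4. Proposed bid 25 is best. ✓
Bidder 2 (valuation high), facing bid 25: bid 25 gives -3, bid 30 gives 0, bid 35 gives 11. Proposed bid 35 is best. ✓

Yes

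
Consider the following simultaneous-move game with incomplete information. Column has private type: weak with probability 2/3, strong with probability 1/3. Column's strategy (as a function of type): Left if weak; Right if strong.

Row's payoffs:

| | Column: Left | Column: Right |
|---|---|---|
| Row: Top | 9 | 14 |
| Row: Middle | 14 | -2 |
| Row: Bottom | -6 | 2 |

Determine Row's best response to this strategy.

Top

Compute Row's expected payoff for each action, taking the expectation over Column's type.
E[Top] = 2/3·(9) + 1/3·(14) = 32/3
E[Middle] = 2/3·(14) + 1/3·(-2) = 26/3
E[Bottom] = 2/3·(-6) + 1/3·(2) = -10/3
Best response: Top (32/3 is the largest).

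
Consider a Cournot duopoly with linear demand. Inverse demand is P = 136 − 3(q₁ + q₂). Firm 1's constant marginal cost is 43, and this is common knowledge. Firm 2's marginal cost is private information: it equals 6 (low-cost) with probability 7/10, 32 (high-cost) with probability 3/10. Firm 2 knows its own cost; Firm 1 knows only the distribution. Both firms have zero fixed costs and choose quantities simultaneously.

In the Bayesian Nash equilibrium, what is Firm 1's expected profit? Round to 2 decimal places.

Firm 2 with cost c maximizes (136 − 3(q₁+q₂) − c)·q₂, giving q₂(c) = (136 − c − 3q₁)/6.
E[c₂] = 7/10·6 + 3/10·32 = 13.8
Firm 1's FOC against E[q₂] yields q₁ = (136 − 2·43 + E[c₂])/9 = (136 − 86 + 13.8)/9 = 7.08889.
E[P] = 136 − 3·(q₁ + E[q₂]) = 64.2667; Firm 1's expected profit = (E[P] − 43)·q₁ = (64.2667 − 43)·7.08889 = 150.757.

150.76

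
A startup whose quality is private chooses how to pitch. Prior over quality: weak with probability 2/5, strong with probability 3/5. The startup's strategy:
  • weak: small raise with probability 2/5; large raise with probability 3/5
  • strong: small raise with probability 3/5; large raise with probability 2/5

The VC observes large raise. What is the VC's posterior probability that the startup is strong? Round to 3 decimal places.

P(large raise) = (2/5)·(3/5) + (3/5)·(2/5) = 12/25
P(strong | large raise) = ((3/5)·(2/5)) / (12/25) = (6/25) / (12/25) = 1/2

0.500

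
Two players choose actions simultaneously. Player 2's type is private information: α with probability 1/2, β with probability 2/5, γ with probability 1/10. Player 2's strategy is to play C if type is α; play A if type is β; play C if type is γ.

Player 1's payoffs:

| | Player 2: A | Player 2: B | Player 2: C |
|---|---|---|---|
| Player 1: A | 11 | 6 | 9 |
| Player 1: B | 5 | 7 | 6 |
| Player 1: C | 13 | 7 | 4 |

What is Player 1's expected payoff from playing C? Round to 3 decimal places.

Take the expectation over Player 2's type, weighting each type's action by its prior probability.
E[C] = 1/2·4 + 2/5·13 + 1/10·4 = 2 + 26/5 + 2/5 = 38/5

7.600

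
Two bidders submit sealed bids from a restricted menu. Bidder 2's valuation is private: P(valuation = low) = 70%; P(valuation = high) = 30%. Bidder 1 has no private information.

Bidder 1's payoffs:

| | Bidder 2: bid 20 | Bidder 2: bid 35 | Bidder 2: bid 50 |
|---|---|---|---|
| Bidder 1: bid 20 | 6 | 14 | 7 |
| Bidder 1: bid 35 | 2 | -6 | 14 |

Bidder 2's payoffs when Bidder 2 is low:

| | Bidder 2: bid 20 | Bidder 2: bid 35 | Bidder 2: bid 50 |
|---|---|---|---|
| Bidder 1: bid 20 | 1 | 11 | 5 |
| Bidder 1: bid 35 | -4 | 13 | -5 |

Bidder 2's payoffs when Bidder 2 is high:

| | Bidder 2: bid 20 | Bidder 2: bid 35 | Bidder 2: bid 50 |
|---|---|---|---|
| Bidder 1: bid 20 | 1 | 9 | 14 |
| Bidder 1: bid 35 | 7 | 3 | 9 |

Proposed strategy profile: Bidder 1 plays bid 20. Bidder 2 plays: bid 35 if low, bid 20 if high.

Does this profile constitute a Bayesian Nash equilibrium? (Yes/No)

No

Bidder 1 plays bid 20: E[bid 20] = 0.7·(14) + 0.3·(6) = 11.6; E[bid 35] = -3.6. Best-responding. ✓
Bidder 2 (valuation low), facing bid 20: bid 20 gives 1, bid 35 gives 11, bid 50 gives 5. Proposed bid 35 is best. ✓
Bidder 2 (valuation high), facing bid 20: bid 20 gives 1, bid 35 gives 9, bid 50 gives 14. Proposed bid 20 is not best — profitable deviation exists. ✗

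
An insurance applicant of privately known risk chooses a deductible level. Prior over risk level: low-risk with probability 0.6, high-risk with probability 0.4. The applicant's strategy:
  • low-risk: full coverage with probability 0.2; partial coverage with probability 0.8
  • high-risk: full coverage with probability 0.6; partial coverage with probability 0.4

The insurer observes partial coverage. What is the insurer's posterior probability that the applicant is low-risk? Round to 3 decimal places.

Apply Bayes' rule using the sender's strategy as the likelihood.
P(partial coverage) = 0.6·0.8 + 0.4·0.4 = 0.64
P(low-risk | partial coverage) = (0.6·0.8) / 0.64 = 0.48 / 0.64 = 0.75

0.750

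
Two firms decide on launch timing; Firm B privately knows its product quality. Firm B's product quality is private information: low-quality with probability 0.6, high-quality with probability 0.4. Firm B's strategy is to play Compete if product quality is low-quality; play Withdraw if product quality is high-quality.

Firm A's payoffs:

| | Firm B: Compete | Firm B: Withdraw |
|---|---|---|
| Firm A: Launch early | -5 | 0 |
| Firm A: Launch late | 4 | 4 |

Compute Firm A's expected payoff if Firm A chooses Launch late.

E[Launch late] = 0.6·4 + 0.4·4 = 2.4 + 1.6 = 4

4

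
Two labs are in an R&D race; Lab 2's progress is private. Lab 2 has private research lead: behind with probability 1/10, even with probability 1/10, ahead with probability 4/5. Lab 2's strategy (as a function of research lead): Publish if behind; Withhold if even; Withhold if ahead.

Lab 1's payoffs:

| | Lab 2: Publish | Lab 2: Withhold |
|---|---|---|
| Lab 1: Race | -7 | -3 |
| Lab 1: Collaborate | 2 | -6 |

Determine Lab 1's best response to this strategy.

Compute Lab 1's expected payoff for each action, taking the expectation over Lab 2's type.
E[Race] = 1/10·(-7) + 1/10·(-3) + 4/5·(-3) = -17/5
E[Collaborate] = 1/10·(2) + 1/10·(-6) + 4/5·(-6) = -26/5
Best response: Race (-17/5 is the largest).

Race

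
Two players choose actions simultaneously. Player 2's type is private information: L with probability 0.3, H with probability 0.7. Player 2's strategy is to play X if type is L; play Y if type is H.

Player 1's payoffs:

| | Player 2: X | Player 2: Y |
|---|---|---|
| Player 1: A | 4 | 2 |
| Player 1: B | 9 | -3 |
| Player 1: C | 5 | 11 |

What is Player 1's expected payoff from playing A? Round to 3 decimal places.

2.600

Take the expectation over Player 2's type, weighting each type's action by its prior probability.
E[A] = 0.3·4 + 0.7·2 = 1.2 + 1.4 = 2.6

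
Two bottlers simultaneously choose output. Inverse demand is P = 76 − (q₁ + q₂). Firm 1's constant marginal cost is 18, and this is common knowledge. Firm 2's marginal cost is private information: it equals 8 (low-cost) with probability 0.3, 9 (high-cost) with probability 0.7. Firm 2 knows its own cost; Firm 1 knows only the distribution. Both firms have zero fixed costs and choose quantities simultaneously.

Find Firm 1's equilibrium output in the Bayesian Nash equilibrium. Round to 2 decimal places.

Firm 2 with cost c maximizes (76 − (q₁+q₂) − c)·q₂, giving q₂(c) = (76 − c − q₁)/2.
E[c₂] = 0.3·8 + 0.7·9 = 8.7
Firm 1's FOC against E[q₂] yields q₁ = (76 − 2·18 + E[c₂])/3 = (76 − 36 + 8.7)/3 = 16.2333.

16.23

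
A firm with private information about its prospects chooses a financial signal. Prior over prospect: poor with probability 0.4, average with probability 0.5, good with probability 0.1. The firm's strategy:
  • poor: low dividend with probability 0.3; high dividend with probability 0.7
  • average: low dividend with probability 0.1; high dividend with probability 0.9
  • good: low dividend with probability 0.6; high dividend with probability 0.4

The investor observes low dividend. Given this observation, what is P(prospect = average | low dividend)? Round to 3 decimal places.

P(low dividend) = 0.4·0.3 + 0.5·0.1 + 0.1·0.6 = 0.23
P(average | low dividend) = (0.5·0.1) / 0.23 = 0.05 / 0.23 = 0.217391

0.217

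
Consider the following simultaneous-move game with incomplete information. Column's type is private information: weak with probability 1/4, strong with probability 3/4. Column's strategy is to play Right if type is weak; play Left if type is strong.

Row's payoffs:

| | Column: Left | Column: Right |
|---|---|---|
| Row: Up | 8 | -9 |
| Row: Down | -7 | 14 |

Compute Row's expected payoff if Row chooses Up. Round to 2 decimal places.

3.75

E[Up] = 1/4·(-9) + 3/4·8 = (-9/4) + 6 = 15/4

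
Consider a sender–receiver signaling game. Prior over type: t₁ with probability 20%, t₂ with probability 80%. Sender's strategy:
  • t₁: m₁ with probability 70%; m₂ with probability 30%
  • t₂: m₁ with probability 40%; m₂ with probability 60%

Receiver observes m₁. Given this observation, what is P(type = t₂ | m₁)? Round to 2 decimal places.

P(m₁) = 0.2·0.7 + 0.8·0.4 = 0.46
P(t₂ | m₁) = (0.8·0.4) / 0.46 = 0.32 / 0.46 = 0.695652

0.70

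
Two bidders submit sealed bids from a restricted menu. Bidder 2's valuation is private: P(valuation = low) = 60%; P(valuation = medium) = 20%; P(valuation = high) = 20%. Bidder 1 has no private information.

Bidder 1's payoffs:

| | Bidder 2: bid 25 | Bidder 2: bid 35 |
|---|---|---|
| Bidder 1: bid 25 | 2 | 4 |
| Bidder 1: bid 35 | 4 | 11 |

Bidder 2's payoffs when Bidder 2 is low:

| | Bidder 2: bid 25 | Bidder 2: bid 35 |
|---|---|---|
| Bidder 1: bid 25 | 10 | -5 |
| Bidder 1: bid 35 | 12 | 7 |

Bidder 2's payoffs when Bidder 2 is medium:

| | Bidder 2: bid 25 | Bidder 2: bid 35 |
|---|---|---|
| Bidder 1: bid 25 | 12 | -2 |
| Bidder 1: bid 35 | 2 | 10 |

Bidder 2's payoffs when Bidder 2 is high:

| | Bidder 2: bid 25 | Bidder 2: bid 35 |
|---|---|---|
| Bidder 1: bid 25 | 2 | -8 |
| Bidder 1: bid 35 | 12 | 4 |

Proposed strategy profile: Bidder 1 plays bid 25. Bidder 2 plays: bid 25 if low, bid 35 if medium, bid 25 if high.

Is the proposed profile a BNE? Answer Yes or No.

A profile is a BNE iff every type of every player is best-responding given beliefs about the other side.
Bidder 1 plays bid 25: E[bid 25] = 0.6·(2) + 0.2·(4) + 0.2·(2) = 2.4; E[bid 35] = 5.4. Not best-responding. ✗
Bidder 2 (valuation low), facing bid 25: bid 25 gives 10, bid 35 gives -5. Proposed bid 25 is best. ✓
Bidder 2 (valuation medium), facing bid 25: bid 25 gives 12, bid 35 gives -2. Proposed bid 35 is not best — profitable deviation exists. ✗
Bidder 2 (valuation high), facing bid 25: bid 25 gives 2, bid 35 gives -8. Proposed bid 25 is best. ✓

No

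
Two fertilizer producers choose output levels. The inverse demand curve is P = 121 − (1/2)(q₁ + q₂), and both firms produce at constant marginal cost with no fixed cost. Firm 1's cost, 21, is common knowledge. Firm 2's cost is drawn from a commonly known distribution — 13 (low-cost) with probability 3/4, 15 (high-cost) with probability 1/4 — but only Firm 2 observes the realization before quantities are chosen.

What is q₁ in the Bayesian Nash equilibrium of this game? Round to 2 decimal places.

61.67

Type-c best response for Firm 2: q₂(c) = (121 − c) − q₁/2.
Firm 1 maximizes expected profit; its first-order condition is 121 − q₁ − (1/2)E[q₂] − 21 = 0.
Substituting E[q₂] and solving: E[c₂] = 13.5, so q₁ = (121 − 2·21 + 13.5)/(3/2) = 61.6667.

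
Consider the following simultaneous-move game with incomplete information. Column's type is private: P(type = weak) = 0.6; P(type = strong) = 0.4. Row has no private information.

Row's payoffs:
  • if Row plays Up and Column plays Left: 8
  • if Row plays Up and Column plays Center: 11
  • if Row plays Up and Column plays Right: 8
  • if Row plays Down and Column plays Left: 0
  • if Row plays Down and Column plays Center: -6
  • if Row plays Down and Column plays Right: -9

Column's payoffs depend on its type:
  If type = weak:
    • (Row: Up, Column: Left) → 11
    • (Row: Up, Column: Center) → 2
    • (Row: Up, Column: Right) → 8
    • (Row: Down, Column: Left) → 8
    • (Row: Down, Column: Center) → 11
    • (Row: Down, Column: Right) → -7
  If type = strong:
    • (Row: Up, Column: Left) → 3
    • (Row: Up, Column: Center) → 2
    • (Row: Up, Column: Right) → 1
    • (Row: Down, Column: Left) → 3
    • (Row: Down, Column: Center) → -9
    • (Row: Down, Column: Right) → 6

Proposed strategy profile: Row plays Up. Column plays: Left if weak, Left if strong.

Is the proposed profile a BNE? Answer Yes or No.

Row plays Up: E[Up] = 0.6·(8) + 0.4·(8) = 8; E[Down] = 0. Best-responding. ✓
Column (type weak), facing Up: Left gives 11, Center gives 2, Right gives 8. Proposed Left is best. ✓
Column (type strong), facing Up: Left gives 3, Center gives 2, Right gives 1. Proposed Left is best. ✓

Yes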